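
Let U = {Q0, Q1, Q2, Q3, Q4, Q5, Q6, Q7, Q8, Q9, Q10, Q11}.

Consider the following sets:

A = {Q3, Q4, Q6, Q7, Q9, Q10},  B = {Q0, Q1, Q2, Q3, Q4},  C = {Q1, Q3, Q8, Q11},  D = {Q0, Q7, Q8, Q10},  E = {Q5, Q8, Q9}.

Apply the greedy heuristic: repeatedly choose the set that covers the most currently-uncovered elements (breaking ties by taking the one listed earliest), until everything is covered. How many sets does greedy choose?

4

Greedy: pick A (covers 6 new) → pick B (covers 3 new) → pick C (covers 2 new) → pick E (covers 1 new). Total picks: 4.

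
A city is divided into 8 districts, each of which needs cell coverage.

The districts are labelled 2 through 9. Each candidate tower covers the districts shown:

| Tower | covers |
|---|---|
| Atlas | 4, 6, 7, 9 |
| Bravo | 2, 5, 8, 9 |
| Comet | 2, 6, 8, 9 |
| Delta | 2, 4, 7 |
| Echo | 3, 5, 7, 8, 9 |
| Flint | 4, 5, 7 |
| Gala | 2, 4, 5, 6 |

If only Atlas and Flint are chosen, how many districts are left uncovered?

3

Union of Atlas, Flint = {4, 5, 6, 7, 9}.
Not covered: 2, 3, 8 — 3 districts.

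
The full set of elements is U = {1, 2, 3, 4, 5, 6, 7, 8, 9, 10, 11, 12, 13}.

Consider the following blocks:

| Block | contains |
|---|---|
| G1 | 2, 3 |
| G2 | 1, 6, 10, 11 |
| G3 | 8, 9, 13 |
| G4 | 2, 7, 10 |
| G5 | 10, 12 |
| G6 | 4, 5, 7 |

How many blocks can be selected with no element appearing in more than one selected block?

4

G1, G2, G3, G6 are pairwise disjoint (G1={2,3}; G2={1,6,10,11}; G3={8,9,13}; G6={4,5,7}).
Every remaining block overlaps one of these, and no 5 of the listed blocks are pairwise disjoint, so 4 is the maximum.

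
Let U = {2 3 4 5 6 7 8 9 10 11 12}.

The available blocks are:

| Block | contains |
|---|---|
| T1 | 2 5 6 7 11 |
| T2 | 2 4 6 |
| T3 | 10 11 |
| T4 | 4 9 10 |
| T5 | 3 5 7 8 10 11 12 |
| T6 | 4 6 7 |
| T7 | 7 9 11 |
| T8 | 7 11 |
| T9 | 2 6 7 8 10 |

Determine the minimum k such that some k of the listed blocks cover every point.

T2 and T4 and T5 together: T2 ∪ T4 ∪ T5 = {2, 3, 4, 5, 6, 7, 8, 9, 10, 11, 12} — every point is covered.
Only T5 contains 3, so T5 is forced; the remaining 4 points need at least 2 more blocks (each remaining block adds at most 3) — so at least 3 blocks are needed, and 3 is optimal.

3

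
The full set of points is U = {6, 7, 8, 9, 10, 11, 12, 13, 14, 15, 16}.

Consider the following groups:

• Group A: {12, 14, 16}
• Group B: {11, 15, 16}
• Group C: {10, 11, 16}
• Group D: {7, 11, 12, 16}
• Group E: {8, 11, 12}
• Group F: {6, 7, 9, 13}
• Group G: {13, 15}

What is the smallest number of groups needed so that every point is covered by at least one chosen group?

5

A, C, E, F, and G cover everything between them: the union {6, 7, 8, 9, 10, 11, 12, 13, 14, 15, 16} is all of U.
No 4 of the 7 groups cover everything (all 35 combinations miss at least one point), so 5 is optimal.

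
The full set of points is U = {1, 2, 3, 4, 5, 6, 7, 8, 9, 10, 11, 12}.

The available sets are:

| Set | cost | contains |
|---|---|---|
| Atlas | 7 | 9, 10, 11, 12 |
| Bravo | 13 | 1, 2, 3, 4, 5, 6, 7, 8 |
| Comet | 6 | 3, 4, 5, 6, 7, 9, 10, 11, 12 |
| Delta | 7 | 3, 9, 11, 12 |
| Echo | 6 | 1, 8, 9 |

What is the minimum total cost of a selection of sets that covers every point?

Bravo, Comet together cover every point (Bravo ∪ Comet = {1, 2, 3, 4, 5, 6, 7, 8, 9, 10, 11, 12}); total cost 13 + 6 = 19.
The greedy pick Comet, Echo, Bravo costs 25; no covering selection beats 19.

19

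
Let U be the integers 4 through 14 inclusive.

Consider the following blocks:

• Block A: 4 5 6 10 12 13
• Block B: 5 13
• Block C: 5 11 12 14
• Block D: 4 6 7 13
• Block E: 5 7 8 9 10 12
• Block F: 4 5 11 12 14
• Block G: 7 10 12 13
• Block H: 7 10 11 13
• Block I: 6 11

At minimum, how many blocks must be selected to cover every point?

Take {D, E, F}. Their union is {4, 5, 6, 7, 8, 9, 10, 11, 12, 13, 14}, which is all 11 points.
Only E contains 8, so E is forced; the remaining 5 points need at least 2 more blocks (each remaining block adds at most 3) — so at least 3 blocks are needed, and 3 is optimal.

3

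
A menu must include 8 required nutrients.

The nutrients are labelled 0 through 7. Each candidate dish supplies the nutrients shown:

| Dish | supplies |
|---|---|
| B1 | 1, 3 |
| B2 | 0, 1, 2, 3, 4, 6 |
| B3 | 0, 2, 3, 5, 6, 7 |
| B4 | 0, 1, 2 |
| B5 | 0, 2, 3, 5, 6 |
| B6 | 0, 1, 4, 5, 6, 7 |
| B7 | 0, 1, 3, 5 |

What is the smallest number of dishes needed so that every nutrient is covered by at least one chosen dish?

2

Take {B2, B3}. Their union is {0, 1, 2, 3, 4, 5, 6, 7}, which is all 8 nutrients.
No single dish has all 8 nutrients (the largest, B2, has 6), so 2 is optimal.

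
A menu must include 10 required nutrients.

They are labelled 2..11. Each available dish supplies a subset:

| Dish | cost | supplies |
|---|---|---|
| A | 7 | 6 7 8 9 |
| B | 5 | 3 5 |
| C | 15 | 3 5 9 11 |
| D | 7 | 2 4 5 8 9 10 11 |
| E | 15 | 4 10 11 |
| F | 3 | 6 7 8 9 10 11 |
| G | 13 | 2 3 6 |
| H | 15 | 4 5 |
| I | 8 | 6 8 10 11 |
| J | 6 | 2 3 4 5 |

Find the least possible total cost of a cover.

F, J together cover every nutrient (F ∪ J = {2, 3, 4, 5, 6, 7, 8, 9, 10, 11}); total cost 3 + 6 = 9.
No covering selection has total cost below 9.

9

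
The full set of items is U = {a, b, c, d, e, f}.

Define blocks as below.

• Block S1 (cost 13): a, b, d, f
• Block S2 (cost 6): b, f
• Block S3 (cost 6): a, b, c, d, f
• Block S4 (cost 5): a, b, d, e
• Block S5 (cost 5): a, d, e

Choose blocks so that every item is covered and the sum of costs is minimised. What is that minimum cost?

11

S3, S5 together cover every item (S3 ∪ S5 = {a, b, c, d, e, f}); total cost 6 + 5 = 11.
No covering selection has total cost below 11.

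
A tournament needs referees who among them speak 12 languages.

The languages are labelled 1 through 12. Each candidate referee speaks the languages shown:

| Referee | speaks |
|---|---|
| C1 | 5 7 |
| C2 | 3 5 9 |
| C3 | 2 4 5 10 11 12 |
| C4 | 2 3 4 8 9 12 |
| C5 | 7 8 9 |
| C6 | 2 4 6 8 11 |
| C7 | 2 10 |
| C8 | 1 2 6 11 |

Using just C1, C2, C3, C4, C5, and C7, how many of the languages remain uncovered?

Union of C1, C2, C3, C4, C5, C7 = {2, 3, 4, 5, 7, 8, 9, 10, 11, 12}.
Not covered: 1, 6 — 2 languages.

2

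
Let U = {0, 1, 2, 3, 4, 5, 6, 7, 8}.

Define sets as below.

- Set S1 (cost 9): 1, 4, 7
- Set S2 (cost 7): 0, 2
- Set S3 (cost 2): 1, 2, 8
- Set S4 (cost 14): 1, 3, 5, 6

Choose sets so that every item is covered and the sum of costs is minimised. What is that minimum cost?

32

S1, S2, S3, S4 together cover every item (S1 ∪ S2 ∪ S3 ∪ S4 = {0, 1, 2, 3, 4, 5, 6, 7, 8}); total cost 9 + 7 + 2 + 14 = 32.
No covering selection has total cost below 32.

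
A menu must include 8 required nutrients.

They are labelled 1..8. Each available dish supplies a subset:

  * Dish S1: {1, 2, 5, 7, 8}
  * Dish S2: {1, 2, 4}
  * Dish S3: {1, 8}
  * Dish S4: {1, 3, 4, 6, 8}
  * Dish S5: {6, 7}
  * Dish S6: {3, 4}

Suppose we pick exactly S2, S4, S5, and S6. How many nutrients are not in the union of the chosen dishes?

1

Union of S2, S4, S5, S6 = {1, 2, 3, 4, 6, 7, 8}.
Not covered: 5 — 1 nutrient.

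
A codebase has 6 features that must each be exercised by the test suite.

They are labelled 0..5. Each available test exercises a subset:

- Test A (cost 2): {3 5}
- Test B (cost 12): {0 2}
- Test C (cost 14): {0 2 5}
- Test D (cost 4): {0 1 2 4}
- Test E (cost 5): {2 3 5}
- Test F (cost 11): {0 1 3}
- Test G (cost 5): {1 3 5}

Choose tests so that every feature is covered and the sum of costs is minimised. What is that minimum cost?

A, D together cover every feature (A ∪ D = {0, 1, 2, 3, 4, 5}); total cost 2 + 4 = 6.
No covering selection has total cost below 6.

6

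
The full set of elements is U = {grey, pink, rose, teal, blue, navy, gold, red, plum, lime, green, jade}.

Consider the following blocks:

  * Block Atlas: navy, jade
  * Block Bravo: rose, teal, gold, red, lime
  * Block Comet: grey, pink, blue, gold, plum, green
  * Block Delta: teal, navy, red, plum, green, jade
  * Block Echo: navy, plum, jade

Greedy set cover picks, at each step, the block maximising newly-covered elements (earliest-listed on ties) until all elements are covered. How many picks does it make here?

Greedy: pick Comet (covers 6 new) → pick Bravo (covers 4 new) → pick Atlas (covers 2 new). Total picks: 3.

3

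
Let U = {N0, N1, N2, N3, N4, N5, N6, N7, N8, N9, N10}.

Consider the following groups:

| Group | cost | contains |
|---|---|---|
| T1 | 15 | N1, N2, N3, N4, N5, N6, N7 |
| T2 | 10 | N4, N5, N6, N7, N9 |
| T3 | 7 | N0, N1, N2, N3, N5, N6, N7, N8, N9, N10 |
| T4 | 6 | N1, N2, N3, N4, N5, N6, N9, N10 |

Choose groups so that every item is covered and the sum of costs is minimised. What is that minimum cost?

13

T3, T4 together cover every item (T3 ∪ T4 = {N0, N1, N2, N3, N4, N5, N6, N7, N8, N9, N10}); total cost 7 + 6 = 13.
No covering selection has total cost below 13.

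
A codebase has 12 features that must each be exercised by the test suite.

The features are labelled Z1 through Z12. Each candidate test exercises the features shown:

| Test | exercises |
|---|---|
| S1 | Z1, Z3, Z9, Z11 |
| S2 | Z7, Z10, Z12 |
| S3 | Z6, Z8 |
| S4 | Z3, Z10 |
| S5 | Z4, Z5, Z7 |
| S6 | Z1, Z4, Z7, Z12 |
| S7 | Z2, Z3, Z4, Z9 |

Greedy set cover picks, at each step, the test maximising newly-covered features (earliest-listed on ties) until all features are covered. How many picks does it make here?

Greedy: pick S1 (covers 4 new) → pick S2 (covers 3 new) → pick S3 (covers 2 new) → pick S5 (covers 2 new) → pick S7 (covers 1 new). Total picks: 5.

5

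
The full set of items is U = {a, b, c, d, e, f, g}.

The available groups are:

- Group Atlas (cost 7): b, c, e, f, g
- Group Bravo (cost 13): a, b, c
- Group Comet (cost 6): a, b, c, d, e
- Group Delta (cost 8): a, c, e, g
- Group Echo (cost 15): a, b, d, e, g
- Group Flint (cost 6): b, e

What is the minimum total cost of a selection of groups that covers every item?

13

Atlas, Comet together cover every item (Atlas ∪ Comet = {a, b, c, d, e, f, g}); total cost 7 + 6 = 13.
No covering selection has total cost below 13.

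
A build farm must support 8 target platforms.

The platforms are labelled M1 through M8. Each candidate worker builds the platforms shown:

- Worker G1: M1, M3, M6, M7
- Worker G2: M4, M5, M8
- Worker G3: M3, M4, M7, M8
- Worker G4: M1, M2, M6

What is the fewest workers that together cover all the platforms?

3

G2 and G3 and G4 together: G2 ∪ G3 ∪ G4 = {M1, M2, M3, M4, M5, M6, M7, M8} — every platform is covered.
Only G4 contains M2, so G4 is forced; the remaining 5 platforms need at least 2 more workers (each remaining worker adds at most 4) — so at least 3 workers are needed, and 3 is optimal.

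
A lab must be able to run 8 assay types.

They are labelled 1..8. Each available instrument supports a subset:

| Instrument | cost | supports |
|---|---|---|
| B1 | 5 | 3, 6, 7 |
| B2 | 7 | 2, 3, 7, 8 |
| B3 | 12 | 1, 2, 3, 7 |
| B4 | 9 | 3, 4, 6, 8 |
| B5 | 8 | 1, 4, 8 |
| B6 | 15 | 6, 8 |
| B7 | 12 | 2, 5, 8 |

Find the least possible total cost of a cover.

B1, B5, B7 together cover every assay (B1 ∪ B5 ∪ B7 = {1, 2, 3, 4, 5, 6, 7, 8}); total cost 5 + 8 + 12 = 25.
No covering selection has total cost below 25.

25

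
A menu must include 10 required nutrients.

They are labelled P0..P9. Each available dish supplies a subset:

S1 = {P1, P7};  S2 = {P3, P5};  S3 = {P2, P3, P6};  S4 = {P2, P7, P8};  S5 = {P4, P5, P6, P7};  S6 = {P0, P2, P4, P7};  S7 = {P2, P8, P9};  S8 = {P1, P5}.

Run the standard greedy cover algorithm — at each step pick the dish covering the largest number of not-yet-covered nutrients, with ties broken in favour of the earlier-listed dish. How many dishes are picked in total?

5

Greedy: pick S5 (covers 4 new) → pick S7 (covers 3 new) → pick S1 (covers 1 new) → pick S2 (covers 1 new) → pick S6 (covers 1 new). Total picks: 5.
(The true minimum cover uses only 4 dishes, so greedy is not optimal here.)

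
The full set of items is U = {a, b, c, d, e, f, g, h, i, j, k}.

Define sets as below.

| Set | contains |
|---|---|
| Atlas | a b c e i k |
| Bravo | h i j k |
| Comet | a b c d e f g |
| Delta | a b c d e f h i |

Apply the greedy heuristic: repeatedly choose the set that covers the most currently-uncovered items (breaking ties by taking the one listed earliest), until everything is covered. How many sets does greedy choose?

Greedy: pick Delta (covers 8 new) → pick Bravo (covers 2 new) → pick Comet (covers 1 new). Total picks: 3.
(The true minimum cover uses only 2 sets, so greedy is not optimal here.)

3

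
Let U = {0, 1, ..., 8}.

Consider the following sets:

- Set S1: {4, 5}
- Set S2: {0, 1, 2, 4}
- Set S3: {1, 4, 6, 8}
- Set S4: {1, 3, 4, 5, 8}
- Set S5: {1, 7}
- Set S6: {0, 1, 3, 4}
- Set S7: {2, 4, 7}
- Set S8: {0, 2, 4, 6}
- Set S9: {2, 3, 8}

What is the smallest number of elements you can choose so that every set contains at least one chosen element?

3

H = {1, 3, 4} meets every set (each contains at least one member of H), and |H| = 3.
The sets S1, S5, S9 are pairwise disjoint, so any hitting set needs a separate element for each — at least 3. Hence 3 is optimal.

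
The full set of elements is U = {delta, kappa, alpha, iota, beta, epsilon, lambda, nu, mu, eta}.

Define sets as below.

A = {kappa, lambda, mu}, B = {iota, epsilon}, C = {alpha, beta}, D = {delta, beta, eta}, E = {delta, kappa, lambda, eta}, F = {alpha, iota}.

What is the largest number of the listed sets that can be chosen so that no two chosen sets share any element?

3

B, C, E are pairwise disjoint (B={iota,epsilon}; C={alpha,beta}; E={delta,kappa,lambda,eta}).
Every remaining set overlaps one of these, and no 4 of the listed sets are pairwise disjoint, so 3 is the maximum.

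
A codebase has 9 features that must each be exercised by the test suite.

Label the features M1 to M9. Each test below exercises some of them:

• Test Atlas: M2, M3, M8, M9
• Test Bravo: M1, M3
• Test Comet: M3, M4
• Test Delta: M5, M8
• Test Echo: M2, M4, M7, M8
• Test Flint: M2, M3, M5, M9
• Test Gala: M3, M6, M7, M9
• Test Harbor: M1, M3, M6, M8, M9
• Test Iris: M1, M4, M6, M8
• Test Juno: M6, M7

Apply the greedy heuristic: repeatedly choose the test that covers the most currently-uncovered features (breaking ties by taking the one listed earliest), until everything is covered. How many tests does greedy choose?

Greedy: pick Harbor (covers 5 new) → pick Echo (covers 3 new) → pick Delta (covers 1 new). Total picks: 3.

3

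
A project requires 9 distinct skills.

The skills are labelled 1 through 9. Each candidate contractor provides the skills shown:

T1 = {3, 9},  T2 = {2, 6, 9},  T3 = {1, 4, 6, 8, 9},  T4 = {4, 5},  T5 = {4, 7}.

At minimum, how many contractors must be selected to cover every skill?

Take {T1, T2, T3, T4, T5}. Their union is {1, 2, 3, 4, 5, 6, 7, 8, 9}, which is all 9 skills.
Only T3 contains 1, so T3 is forced; the remaining 4 skills need at least 4 more contractors (each remaining contractor adds at most 1) — so at least 5 contractors are needed, and 5 is optimal.

5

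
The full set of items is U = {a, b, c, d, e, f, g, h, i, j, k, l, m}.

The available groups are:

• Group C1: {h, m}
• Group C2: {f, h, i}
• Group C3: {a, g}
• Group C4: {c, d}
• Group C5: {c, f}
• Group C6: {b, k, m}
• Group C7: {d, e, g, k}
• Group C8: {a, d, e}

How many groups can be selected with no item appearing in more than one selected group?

C2, C3, C4, C6 are pairwise disjoint (C2={f,h,i}; C3={a,g}; C4={c,d}; C6={b,k,m}).
Every remaining group overlaps one of these, and no 5 of the listed groups are pairwise disjoint, so 4 is the maximum.

4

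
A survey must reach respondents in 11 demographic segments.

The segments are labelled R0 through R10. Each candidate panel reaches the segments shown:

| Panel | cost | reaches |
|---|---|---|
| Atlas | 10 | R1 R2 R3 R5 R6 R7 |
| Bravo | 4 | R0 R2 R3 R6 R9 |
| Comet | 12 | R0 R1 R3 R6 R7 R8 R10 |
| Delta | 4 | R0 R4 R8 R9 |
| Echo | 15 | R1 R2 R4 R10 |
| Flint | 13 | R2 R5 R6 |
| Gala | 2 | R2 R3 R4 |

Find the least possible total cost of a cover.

Atlas, Comet, Delta together cover every segment (Atlas ∪ Comet ∪ Delta = {R0, R1, R2, R3, R4, R5, R6, R7, R8, R9, R10}); total cost 10 + 12 + 4 = 26.
The greedy pick Gala, Bravo, Comet, Atlas costs 28; no covering selection beats 26.

26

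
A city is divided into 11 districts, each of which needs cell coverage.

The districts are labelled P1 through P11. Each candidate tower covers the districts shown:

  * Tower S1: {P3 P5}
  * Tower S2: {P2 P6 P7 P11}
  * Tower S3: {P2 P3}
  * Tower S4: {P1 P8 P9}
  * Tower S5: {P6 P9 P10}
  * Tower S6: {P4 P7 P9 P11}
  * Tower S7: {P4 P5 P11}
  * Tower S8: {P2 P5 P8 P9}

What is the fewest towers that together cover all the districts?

5

Take {S3, S4, S5, S6, S8}. Their union is {P1, P2, P3, P4, P5, P6, P7, P8, P9, P10, P11}, which is all 11 districts.
No 4 of the 8 towers cover everything (all 70 combinations miss at least one district), so 5 is optimal.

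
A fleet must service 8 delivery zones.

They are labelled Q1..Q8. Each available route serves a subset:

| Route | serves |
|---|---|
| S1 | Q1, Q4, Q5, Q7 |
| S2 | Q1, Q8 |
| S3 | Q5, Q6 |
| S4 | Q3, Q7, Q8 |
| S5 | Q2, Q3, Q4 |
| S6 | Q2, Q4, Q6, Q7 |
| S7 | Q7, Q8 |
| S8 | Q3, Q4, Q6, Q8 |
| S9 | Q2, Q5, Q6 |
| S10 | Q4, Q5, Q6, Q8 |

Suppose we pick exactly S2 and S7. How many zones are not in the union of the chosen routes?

5

Union of S2, S7 = {Q1, Q7, Q8}.
Not covered: Q2, Q3, Q4, Q5, Q6 — 5 zones.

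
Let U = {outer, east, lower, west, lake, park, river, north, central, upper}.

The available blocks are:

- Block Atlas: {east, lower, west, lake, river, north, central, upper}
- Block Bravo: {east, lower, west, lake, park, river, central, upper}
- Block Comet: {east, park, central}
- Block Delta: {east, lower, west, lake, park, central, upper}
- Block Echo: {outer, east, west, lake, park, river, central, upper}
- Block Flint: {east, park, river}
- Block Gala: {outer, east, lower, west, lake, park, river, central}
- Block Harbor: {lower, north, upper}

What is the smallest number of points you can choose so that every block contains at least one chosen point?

2

H = {east, upper} meets every block (each contains at least one member of H), and |H| = 2.
The blocks Comet, Harbor are pairwise disjoint, so any hitting set needs a separate point for each — at least 2. Hence 2 is optimal.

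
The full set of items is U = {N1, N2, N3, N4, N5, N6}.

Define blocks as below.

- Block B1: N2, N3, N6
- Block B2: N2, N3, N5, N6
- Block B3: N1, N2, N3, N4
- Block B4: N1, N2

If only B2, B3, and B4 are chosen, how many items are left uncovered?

Union of B2, B3, B4 = {N1, N2, N3, N4, N5, N6} — that's every item, so 0 are uncovered.

0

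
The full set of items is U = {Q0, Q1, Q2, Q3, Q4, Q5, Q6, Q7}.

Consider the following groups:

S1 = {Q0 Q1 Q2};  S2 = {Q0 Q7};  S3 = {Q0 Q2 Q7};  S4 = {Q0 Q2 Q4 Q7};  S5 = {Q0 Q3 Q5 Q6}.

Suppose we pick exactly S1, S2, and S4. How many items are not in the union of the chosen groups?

3

Union of S1, S2, S4 = {Q0, Q1, Q2, Q4, Q7}.
Not covered: Q3, Q5, Q6 — 3 items.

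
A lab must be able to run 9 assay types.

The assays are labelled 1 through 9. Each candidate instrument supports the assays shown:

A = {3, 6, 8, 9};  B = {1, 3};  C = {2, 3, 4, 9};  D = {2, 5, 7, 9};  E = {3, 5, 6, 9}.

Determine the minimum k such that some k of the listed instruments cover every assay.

Take {A, B, C, D}. Their union is {1, 2, 3, 4, 5, 6, 7, 8, 9}, which is all 9 assays.
Only C contains 4, so C is forced; the remaining 5 assays need at least 3 more instruments (each remaining instrument adds at most 2) — so at least 4 instruments are needed, and 4 is optimal.

4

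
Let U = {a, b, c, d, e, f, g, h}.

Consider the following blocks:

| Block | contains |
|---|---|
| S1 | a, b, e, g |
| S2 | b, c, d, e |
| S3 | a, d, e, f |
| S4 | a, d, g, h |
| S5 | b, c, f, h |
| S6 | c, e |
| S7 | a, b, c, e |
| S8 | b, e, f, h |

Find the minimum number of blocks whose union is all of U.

S1 and S4 and S5 together: S1 ∪ S4 ∪ S5 = {a, b, c, d, e, f, g, h} — every element is covered.
No 2 of the 8 blocks cover everything (all 28 combinations miss at least one element), so 3 is optimal.

3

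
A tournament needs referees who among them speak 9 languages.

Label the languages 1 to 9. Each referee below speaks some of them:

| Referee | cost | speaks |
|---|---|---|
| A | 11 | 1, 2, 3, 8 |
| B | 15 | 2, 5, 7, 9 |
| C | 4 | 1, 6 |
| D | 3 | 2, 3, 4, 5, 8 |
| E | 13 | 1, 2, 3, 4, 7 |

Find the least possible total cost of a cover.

B, C, D together cover every language (B ∪ C ∪ D = {1, 2, 3, 4, 5, 6, 7, 8, 9}); total cost 15 + 4 + 3 = 22.
No covering selection has total cost below 22.

22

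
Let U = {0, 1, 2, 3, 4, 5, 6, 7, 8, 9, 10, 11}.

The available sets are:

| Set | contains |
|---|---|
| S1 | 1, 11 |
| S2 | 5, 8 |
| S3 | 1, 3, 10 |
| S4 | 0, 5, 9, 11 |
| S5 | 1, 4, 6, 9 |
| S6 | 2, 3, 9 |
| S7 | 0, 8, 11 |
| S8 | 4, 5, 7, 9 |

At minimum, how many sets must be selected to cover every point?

Take {S3, S5, S6, S7, S8}. Their union is {0, 1, 2, 3, 4, 5, 6, 7, 8, 9, 10, 11}, which is all 12 points.
No 4 of the 8 sets cover everything (all 70 combinations miss at least one point), so 5 is optimal.

5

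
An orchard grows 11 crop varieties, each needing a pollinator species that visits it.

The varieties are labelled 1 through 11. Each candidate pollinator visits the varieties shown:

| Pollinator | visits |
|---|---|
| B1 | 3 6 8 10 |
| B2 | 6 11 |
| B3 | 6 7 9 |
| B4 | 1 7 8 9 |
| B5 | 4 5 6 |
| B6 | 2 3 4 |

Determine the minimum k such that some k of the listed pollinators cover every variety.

B1 and B2 and B4 and B5 and B6 together: B1 ∪ B2 ∪ B4 ∪ B5 ∪ B6 = {1, 2, 3, 4, 5, 6, 7, 8, 9, 10, 11} — every variety is covered.
No 4 of the 6 pollinators cover everything (all 15 combinations miss at least one variety), so 5 is optimal.

5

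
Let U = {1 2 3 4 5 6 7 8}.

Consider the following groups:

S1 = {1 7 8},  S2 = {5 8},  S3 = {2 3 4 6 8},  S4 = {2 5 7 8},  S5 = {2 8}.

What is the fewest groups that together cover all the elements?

3

S1, S2, and S3 cover everything between them: the union {1, 2, 3, 4, 5, 6, 7, 8} is all of U.
Only S1 contains 1, so S1 is forced; the remaining 5 elements need at least 2 more groups (each remaining group adds at most 4) — so at least 3 groups are needed, and 3 is optimal.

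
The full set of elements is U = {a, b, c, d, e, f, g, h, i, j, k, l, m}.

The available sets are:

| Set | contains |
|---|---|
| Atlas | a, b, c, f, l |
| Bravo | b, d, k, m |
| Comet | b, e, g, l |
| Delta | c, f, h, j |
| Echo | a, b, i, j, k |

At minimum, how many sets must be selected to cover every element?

Bravo, Comet, Delta, and Echo cover everything between them: the union {a, b, c, d, e, f, g, h, i, j, k, l, m} is all of U.
Only Bravo contains d, so Bravo is forced; the remaining 9 elements need at least 3 more sets (each remaining set adds at most 4) — so at least 4 sets are needed, and 4 is optimal.

4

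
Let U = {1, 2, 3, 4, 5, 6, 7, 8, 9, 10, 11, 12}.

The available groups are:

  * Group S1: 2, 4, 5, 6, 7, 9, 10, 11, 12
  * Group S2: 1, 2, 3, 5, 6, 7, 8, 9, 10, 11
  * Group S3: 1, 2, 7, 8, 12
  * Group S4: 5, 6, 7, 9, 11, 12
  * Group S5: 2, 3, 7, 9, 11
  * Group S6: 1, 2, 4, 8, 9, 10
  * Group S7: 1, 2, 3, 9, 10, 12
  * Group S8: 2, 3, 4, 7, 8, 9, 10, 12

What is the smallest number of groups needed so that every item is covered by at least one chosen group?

S1 and S2 cover everything between them: the union {1, 2, 3, 4, 5, 6, 7, 8, 9, 10, 11, 12} is all of U.
No single group has all 12 items (the largest, S2, has 10), so 2 is optimal.

2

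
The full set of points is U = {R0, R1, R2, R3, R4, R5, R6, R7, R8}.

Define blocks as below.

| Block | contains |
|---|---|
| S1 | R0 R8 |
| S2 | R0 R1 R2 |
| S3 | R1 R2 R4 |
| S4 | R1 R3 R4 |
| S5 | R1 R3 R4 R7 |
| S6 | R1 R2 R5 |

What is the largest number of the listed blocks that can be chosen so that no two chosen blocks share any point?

2

S1, S4 are pairwise disjoint (S1={R0,R8}; S4={R1,R3,R4}).
Every remaining block overlaps one of these, and no 3 of the listed blocks are pairwise disjoint, so 2 is the maximum.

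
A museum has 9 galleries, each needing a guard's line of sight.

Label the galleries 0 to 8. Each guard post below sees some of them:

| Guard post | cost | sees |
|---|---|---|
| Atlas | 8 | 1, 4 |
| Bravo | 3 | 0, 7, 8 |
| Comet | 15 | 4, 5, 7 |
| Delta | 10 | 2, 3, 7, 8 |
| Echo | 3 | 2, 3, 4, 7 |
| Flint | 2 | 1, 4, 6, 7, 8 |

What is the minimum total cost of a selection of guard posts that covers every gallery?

Bravo, Comet, Echo, Flint together cover every gallery (Bravo ∪ Comet ∪ Echo ∪ Flint = {0, 1, 2, 3, 4, 5, 6, 7, 8}); total cost 3 + 15 + 3 + 2 = 23.
No covering selection has total cost below 23.

23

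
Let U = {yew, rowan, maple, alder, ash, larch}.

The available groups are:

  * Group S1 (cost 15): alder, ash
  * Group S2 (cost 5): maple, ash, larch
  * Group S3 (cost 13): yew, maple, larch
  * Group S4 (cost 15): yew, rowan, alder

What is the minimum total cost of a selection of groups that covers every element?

S2, S4 together cover every element (S2 ∪ S4 = {yew, rowan, maple, alder, ash, larch}); total cost 5 + 15 = 20.
No covering selection has total cost below 20.

20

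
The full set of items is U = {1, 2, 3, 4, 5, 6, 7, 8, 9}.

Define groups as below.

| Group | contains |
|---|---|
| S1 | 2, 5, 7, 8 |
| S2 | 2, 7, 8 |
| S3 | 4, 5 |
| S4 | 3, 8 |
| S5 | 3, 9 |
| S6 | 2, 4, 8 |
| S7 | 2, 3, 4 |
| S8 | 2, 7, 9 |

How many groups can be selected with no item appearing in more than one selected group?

3

S3, S4, S8 are pairwise disjoint (S3={4,5}; S4={3,8}; S8={2,7,9}).
Every remaining group overlaps one of these, and no 4 of the listed groups are pairwise disjoint, so 3 is the maximum.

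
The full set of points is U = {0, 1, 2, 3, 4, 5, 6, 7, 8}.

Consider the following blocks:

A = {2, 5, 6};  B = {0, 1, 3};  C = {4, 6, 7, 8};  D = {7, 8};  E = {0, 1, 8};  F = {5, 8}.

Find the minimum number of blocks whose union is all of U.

A, B, and C cover everything between them: the union {0, 1, 2, 3, 4, 5, 6, 7, 8} is all of U.
Each block has at most 4 points, and 2·4 = 8 < 9 — so at least 3 blocks are needed, and 3 is optimal.

3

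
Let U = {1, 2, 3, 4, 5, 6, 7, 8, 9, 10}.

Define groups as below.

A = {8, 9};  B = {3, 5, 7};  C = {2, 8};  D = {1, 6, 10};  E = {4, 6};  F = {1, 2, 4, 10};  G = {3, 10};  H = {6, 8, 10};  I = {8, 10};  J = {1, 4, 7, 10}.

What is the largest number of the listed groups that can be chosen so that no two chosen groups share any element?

3

A, E, G are pairwise disjoint (A={8,9}; E={4,6}; G={3,10}).
Every remaining group overlaps one of these, and no 4 of the listed groups are pairwise disjoint, so 3 is the maximum.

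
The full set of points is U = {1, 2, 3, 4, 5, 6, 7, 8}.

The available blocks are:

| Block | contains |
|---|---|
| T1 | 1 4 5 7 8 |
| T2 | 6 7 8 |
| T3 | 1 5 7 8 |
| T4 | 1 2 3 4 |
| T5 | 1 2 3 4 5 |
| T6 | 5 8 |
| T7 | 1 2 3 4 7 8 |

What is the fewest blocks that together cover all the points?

2

T2 and T5 together: T2 ∪ T5 = {1, 2, 3, 4, 5, 6, 7, 8} — every point is covered.
No single block has all 8 points (the largest, T7, has 6), so 2 is optimal.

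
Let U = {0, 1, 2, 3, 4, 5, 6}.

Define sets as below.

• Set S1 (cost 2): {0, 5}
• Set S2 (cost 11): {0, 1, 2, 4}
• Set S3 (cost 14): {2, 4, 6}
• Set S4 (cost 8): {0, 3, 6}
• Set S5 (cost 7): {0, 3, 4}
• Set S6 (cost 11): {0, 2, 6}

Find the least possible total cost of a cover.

S1, S2, S4 together cover every element (S1 ∪ S2 ∪ S4 = {0, 1, 2, 3, 4, 5, 6}); total cost 2 + 11 + 8 = 21.
The greedy pick S1, S5, S2, S4 costs 28; no covering selection beats 21.

21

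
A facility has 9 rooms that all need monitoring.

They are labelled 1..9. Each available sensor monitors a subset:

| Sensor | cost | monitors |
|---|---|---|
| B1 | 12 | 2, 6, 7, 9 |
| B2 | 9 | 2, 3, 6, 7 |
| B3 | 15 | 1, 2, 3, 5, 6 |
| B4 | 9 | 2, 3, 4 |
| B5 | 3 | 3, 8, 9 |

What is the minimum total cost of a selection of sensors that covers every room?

36

B2, B3, B4, B5 together cover every room (B2 ∪ B3 ∪ B4 ∪ B5 = {1, 2, 3, 4, 5, 6, 7, 8, 9}); total cost 9 + 15 + 9 + 3 = 36.
No covering selection has total cost below 36.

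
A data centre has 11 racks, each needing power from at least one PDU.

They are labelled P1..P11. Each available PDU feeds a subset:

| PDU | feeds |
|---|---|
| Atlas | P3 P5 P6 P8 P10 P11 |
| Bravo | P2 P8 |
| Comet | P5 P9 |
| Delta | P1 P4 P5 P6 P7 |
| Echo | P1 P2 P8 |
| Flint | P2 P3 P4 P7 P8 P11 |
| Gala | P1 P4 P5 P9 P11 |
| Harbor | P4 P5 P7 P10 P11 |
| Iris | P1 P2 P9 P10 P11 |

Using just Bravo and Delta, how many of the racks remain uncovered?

4

Union of Bravo, Delta = {P1, P2, P4, P5, P6, P7, P8}.
Not covered: P3, P9, P10, P11 — 4 racks.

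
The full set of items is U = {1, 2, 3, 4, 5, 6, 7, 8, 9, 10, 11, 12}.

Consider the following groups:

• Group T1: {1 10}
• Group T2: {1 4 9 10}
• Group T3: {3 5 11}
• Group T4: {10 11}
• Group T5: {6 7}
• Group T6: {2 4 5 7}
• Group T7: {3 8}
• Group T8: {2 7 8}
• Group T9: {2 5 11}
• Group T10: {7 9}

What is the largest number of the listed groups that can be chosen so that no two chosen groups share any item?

T1, T5, T7, T9 are pairwise disjoint (T1={1,10}; T5={6,7}; T7={3,8}; T9={2,5,11}).
Every remaining group overlaps one of these, and no 5 of the listed groups are pairwise disjoint, so 4 is the maximum.

4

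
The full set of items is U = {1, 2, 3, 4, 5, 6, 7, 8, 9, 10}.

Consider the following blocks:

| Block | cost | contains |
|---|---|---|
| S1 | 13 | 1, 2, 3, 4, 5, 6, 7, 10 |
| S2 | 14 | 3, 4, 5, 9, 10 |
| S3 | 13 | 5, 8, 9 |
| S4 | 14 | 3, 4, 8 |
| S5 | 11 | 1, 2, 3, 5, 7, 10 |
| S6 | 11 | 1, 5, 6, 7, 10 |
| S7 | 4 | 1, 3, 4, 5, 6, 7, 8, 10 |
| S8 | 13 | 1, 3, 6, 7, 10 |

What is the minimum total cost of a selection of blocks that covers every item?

S1, S3 together cover every item (S1 ∪ S3 = {1, 2, 3, 4, 5, 6, 7, 8, 9, 10}); total cost 13 + 13 = 26.
The greedy pick S7, S5, S3 costs 28; no covering selection beats 26.

26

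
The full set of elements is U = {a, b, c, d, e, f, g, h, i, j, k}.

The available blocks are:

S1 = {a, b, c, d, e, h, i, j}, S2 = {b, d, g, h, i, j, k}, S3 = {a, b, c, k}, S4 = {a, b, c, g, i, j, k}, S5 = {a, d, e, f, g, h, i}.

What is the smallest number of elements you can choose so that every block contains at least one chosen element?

2

The 2 elements {b, e} hit every block.
No single element lies in every block, so at least 2 are needed and 2 is optimal.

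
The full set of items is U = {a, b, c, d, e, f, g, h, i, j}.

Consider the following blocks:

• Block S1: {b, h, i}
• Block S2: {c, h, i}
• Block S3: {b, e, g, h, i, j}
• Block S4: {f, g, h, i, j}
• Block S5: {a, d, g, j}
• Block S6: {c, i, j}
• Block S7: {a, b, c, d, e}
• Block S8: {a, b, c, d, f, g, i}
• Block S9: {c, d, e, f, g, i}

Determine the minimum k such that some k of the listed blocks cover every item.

2

S3 and S8 together: S3 ∪ S8 = {a, b, c, d, e, f, g, h, i, j} — every item is covered.
No single block has all 10 items (the largest, S8, has 7), so 2 is optimal.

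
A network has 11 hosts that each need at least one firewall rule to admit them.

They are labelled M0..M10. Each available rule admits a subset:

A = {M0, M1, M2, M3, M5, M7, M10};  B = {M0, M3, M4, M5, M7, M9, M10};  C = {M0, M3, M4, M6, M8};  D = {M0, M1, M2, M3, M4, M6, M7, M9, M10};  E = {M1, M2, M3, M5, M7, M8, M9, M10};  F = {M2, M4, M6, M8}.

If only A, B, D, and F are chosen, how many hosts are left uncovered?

0

Union of A, B, D, F = {M0, M1, M2, M3, M4, M5, M6, M7, M8, M9, M10} — that's every host, so 0 are uncovered.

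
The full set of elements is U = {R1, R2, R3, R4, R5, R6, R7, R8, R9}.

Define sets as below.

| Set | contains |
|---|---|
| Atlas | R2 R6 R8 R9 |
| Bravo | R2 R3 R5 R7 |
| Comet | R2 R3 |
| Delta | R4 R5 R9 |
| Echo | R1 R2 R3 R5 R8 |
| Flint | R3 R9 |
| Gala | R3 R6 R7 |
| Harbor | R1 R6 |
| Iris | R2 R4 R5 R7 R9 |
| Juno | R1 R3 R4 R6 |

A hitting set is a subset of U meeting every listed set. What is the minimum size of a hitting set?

3

Take H = {R3, R6, R9}. Each listed set contains at least one of these, so H is a hitting set of size 3.
The sets Comet, Delta, Harbor are pairwise disjoint, so any hitting set needs a separate element for each — at least 3. Hence 3 is optimal.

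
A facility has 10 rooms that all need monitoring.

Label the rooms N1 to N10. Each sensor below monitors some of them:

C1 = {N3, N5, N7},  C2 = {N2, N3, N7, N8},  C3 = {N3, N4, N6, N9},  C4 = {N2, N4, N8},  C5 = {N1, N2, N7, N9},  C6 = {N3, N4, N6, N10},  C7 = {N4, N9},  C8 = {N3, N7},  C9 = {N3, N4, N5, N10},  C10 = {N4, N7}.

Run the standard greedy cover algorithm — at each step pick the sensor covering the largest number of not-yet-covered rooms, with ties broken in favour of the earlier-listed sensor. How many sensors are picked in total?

Greedy: pick C2 (covers 4 new) → pick C3 (covers 3 new) → pick C9 (covers 2 new) → pick C5 (covers 1 new). Total picks: 4.

4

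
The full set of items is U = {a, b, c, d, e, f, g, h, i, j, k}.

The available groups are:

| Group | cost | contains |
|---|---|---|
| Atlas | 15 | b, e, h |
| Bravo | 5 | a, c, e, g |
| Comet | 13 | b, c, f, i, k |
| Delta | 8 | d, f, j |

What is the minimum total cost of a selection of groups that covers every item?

41

Atlas, Bravo, Comet, Delta together cover every item (Atlas ∪ Bravo ∪ Comet ∪ Delta = {a, b, c, d, e, f, g, h, i, j, k}); total cost 15 + 5 + 13 + 8 = 41.
No covering selection has total cost below 41.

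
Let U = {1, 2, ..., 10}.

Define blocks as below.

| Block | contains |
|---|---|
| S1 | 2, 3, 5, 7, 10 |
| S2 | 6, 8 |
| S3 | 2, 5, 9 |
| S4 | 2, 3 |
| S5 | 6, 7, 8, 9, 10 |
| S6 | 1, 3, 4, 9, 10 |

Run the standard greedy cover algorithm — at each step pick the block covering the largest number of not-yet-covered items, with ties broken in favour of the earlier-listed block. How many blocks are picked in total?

3

Greedy: pick S1 (covers 5 new) → pick S5 (covers 3 new) → pick S6 (covers 2 new). Total picks: 3.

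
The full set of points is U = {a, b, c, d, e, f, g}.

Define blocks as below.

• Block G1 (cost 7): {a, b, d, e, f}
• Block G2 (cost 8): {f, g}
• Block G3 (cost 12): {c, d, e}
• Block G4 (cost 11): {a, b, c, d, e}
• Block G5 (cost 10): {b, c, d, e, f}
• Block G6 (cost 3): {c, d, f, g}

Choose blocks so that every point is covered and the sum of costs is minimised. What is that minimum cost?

G1, G6 together cover every point (G1 ∪ G6 = {a, b, c, d, e, f, g}); total cost 7 + 3 = 10.
No covering selection has total cost below 10.

10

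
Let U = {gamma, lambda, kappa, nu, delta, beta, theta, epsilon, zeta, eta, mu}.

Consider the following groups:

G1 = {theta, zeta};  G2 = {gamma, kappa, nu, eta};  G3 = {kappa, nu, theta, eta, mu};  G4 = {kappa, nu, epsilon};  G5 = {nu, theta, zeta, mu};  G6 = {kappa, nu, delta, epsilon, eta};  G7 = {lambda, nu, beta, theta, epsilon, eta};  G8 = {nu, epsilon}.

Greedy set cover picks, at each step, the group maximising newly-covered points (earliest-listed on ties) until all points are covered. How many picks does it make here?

4

Greedy: pick G7 (covers 6 new) → pick G2 (covers 2 new) → pick G5 (covers 2 new) → pick G6 (covers 1 new). Total picks: 4.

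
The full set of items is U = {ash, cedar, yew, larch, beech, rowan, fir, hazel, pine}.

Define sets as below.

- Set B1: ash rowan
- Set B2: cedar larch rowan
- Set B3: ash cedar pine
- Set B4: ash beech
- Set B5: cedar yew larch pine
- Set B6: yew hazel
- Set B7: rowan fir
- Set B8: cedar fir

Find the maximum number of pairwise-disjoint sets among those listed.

3

B3, B6, B7 are pairwise disjoint (B3={ash,cedar,pine}; B6={yew,hazel}; B7={rowan,fir}).
Every remaining set overlaps one of these, and no 4 of the listed sets are pairwise disjoint, so 3 is the maximum.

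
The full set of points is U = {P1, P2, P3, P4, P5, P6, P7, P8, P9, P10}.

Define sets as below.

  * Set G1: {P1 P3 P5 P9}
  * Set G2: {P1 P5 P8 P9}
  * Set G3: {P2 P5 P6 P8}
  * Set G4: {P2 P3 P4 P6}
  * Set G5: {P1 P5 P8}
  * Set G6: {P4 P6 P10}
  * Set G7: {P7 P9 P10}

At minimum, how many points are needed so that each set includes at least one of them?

H = {P4, P5, P10} meets every set (each contains at least one member of H), and |H| = 3.
The sets G4, G5, G7 are pairwise disjoint, so any hitting set needs a separate point for each — at least 3. Hence 3 is optimal.

3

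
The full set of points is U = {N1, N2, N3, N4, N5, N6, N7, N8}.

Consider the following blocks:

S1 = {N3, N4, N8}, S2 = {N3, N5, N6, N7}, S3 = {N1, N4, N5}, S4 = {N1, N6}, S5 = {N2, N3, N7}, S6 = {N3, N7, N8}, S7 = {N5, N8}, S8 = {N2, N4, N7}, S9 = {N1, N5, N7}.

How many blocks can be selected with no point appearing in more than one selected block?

3

S4, S7, S8 are pairwise disjoint (S4={N1,N6}; S7={N5,N8}; S8={N2,N4,N7}).
Every remaining block overlaps one of these, and no 4 of the listed blocks are pairwise disjoint, so 3 is the maximum.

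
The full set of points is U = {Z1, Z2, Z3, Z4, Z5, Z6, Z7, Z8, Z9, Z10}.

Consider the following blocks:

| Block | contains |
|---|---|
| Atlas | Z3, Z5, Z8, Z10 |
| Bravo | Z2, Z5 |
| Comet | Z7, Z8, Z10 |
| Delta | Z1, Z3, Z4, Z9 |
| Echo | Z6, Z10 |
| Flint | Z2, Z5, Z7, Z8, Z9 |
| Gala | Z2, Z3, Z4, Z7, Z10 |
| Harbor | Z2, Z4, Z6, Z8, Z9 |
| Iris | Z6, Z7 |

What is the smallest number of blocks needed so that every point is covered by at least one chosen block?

3

Delta and Echo and Flint together: Delta ∪ Echo ∪ Flint = {Z1, Z2, Z3, Z4, Z5, Z6, Z7, Z8, Z9, Z10} — every point is covered.
Only Delta contains Z1, so Delta is forced; the remaining 6 points need at least 2 more blocks (each remaining block adds at most 4) — so at least 3 blocks are needed, and 3 is optimal.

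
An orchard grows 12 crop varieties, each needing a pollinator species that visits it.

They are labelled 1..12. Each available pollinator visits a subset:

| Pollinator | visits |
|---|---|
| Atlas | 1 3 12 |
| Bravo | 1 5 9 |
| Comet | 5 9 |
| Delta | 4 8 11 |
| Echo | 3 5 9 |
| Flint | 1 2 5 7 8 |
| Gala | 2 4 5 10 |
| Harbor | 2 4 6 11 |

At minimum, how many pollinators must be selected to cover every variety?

5

Take {Atlas, Bravo, Flint, Gala, Harbor}. Their union is {1, 2, 3, 4, 5, 6, 7, 8, 9, 10, 11, 12}, which is all 12 varieties.
No 4 of the 8 pollinators cover everything (all 70 combinations miss at least one variety), so 5 is optimal.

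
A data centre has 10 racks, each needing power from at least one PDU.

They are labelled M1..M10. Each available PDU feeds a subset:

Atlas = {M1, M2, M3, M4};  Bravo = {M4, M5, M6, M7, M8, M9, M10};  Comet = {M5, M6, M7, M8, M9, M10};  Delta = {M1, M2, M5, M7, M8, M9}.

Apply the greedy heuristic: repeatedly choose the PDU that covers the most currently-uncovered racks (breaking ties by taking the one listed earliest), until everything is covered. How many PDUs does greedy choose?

Greedy: pick Bravo (covers 7 new) → pick Atlas (covers 3 new). Total picks: 2.

2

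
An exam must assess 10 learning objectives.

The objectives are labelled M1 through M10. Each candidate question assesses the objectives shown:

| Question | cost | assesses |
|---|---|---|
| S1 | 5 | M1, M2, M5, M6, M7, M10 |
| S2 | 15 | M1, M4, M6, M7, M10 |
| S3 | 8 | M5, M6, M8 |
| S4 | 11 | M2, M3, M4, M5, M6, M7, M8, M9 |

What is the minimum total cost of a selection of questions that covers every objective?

16

S1, S4 together cover every objective (S1 ∪ S4 = {M1, M2, M3, M4, M5, M6, M7, M8, M9, M10}); total cost 5 + 11 = 16.
No covering selection has total cost below 16.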